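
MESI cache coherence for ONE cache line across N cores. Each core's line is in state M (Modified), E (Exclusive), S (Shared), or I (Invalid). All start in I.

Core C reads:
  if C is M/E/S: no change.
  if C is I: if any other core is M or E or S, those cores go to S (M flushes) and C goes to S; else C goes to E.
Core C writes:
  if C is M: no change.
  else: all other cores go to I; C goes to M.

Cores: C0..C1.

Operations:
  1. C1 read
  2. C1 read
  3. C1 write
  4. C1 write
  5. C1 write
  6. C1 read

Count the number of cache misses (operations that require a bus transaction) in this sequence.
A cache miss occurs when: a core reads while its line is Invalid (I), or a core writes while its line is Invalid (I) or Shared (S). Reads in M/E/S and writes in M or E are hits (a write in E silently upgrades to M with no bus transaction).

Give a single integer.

Op 1: C1 read [C1 read from I: no other sharers -> C1=E (exclusive)] -> [I,E] [MISS #1: read from I]
Op 2: C1 read [C1 read: already in E, no change] -> [I,E] [hit: read from E]
Op 3: C1 write [C1 write: invalidate none -> C1=M] -> [I,M] [hit: write from E is a silent E->M upgrade, no bus transaction]
Op 4: C1 write [C1 write: already M (modified), no change] -> [I,M] [hit: write from M]
Op 5: C1 write [C1 write: already M (modified), no change] -> [I,M] [hit: write from M]
Op 6: C1 read [C1 read: already in M, no change] -> [I,M] [hit: read from M]

Answer: 1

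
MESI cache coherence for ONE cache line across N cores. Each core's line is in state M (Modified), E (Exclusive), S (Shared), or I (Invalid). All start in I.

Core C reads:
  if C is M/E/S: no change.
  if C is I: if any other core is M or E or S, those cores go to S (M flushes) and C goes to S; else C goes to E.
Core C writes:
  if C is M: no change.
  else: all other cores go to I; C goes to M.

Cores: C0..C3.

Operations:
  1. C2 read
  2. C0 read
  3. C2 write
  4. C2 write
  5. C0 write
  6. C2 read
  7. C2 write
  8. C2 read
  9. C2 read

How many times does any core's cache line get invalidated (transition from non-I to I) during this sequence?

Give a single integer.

Answer: 3

Derivation:
Op 1: C2 read [C2 read from I: no other sharers -> C2=E (exclusive)] -> [I,I,E,I] (invalidations this op: 0; running total: 0)
Op 2: C0 read [C0 read from I: others=['C2=E'] -> C0=S, others downsized to S] -> [S,I,S,I] (invalidations this op: 0; running total: 0)
Op 3: C2 write [C2 write: invalidate ['C0=S'] -> C2=M] -> [I,I,M,I] (invalidations this op: 1; running total: 1)
Op 4: C2 write [C2 write: already M (modified), no change] -> [I,I,M,I] (invalidations this op: 0; running total: 1)
Op 5: C0 write [C0 write: invalidate ['C2=M'] -> C0=M] -> [M,I,I,I] (invalidations this op: 1; running total: 2)
Op 6: C2 read [C2 read from I: others=['C0=M'] -> C2=S, others downsized to S] -> [S,I,S,I] (invalidations this op: 0; running total: 2)
Op 7: C2 write [C2 write: invalidate ['C0=S'] -> C2=M] -> [I,I,M,I] (invalidations this op: 1; running total: 3)
Op 8: C2 read [C2 read: already in M, no change] -> [I,I,M,I] (invalidations this op: 0; running total: 3)
Op 9: C2 read [C2 read: already in M, no change] -> [I,I,M,I] (invalidations this op: 0; running total: 3)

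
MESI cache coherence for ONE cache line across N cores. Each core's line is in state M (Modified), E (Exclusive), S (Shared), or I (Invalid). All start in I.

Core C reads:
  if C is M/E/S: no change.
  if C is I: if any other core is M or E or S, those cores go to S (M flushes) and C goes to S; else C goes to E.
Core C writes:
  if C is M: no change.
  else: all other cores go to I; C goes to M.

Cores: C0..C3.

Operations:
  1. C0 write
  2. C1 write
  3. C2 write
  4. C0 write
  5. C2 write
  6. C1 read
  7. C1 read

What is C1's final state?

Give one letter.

Answer: S

Derivation:
Op 1: C0 write [C0 write: invalidate none -> C0=M] -> [M,I,I,I]
Op 2: C1 write [C1 write: invalidate ['C0=M'] -> C1=M] -> [I,M,I,I]
Op 3: C2 write [C2 write: invalidate ['C1=M'] -> C2=M] -> [I,I,M,I]
Op 4: C0 write [C0 write: invalidate ['C2=M'] -> C0=M] -> [M,I,I,I]
Op 5: C2 write [C2 write: invalidate ['C0=M'] -> C2=M] -> [I,I,M,I]
Op 6: C1 read [C1 read from I: others=['C2=M'] -> C1=S, others downsized to S] -> [I,S,S,I]
Op 7: C1 read [C1 read: already in S, no change] -> [I,S,S,I]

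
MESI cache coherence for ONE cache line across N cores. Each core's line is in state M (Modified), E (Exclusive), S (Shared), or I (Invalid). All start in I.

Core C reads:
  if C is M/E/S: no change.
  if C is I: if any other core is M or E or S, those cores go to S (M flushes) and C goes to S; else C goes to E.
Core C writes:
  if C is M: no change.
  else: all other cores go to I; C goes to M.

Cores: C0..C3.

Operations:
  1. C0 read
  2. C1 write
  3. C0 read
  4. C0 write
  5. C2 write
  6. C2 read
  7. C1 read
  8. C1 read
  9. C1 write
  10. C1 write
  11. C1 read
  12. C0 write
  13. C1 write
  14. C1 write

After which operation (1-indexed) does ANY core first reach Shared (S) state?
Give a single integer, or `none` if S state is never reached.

Op 1: C0 read [C0 read from I: no other sharers -> C0=E (exclusive)] -> [E,I,I,I]
Op 2: C1 write [C1 write: invalidate ['C0=E'] -> C1=M] -> [I,M,I,I]
Op 3: C0 read [C0 read from I: others=['C1=M'] -> C0=S, others downsized to S] -> [S,S,I,I]
  -> First S state at op 3; remaining ops need not be traced.

Answer: 3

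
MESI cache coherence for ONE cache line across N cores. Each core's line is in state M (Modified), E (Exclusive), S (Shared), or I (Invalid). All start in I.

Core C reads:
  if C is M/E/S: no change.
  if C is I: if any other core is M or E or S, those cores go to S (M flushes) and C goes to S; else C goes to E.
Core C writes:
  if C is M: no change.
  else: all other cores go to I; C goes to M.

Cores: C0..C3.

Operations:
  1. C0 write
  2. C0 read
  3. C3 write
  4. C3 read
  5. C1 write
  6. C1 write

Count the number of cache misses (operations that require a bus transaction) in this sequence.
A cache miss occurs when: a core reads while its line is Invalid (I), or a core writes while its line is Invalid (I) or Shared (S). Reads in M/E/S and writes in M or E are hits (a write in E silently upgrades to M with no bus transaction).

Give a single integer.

Op 1: C0 write [C0 write: invalidate none -> C0=M] -> [M,I,I,I] [MISS #1: write from I]
Op 2: C0 read [C0 read: already in M, no change] -> [M,I,I,I] [hit: read from M]
Op 3: C3 write [C3 write: invalidate ['C0=M'] -> C3=M] -> [I,I,I,M] [MISS #2: write from I]
Op 4: C3 read [C3 read: already in M, no change] -> [I,I,I,M] [hit: read from M]
Op 5: C1 write [C1 write: invalidate ['C3=M'] -> C1=M] -> [I,M,I,I] [MISS #3: write from I]
Op 6: C1 write [C1 write: already M (modified), no change] -> [I,M,I,I] [hit: write from M]

Answer: 3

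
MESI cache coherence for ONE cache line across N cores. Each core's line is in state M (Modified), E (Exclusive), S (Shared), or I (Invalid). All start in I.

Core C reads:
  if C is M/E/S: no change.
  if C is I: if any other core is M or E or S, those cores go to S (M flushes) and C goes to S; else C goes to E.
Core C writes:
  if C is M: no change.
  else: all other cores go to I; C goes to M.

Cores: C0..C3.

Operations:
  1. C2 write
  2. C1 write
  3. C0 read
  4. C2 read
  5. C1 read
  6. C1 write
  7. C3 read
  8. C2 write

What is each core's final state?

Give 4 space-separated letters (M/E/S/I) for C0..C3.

Op 1: C2 write [C2 write: invalidate none -> C2=M] -> [I,I,M,I]
Op 2: C1 write [C1 write: invalidate ['C2=M'] -> C1=M] -> [I,M,I,I]
Op 3: C0 read [C0 read from I: others=['C1=M'] -> C0=S, others downsized to S] -> [S,S,I,I]
Op 4: C2 read [C2 read from I: others=['C0=S', 'C1=S'] -> C2=S, others downsized to S] -> [S,S,S,I]
Op 5: C1 read [C1 read: already in S, no change] -> [S,S,S,I]
Op 6: C1 write [C1 write: invalidate ['C0=S', 'C2=S'] -> C1=M] -> [I,M,I,I]
Op 7: C3 read [C3 read from I: others=['C1=M'] -> C3=S, others downsized to S] -> [I,S,I,S]
Op 8: C2 write [C2 write: invalidate ['C1=S', 'C3=S'] -> C2=M] -> [I,I,M,I]

Answer: I I M I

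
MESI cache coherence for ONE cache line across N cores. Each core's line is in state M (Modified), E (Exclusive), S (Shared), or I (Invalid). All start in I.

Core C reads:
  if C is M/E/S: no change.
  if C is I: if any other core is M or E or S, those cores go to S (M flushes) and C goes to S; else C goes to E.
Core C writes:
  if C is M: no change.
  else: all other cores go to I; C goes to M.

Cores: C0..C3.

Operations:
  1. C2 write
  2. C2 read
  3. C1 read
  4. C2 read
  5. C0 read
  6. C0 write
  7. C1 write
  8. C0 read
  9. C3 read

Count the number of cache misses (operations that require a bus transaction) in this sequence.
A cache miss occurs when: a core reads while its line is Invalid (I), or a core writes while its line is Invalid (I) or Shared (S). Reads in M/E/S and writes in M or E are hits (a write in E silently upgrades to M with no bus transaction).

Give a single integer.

Op 1: C2 write [C2 write: invalidate none -> C2=M] -> [I,I,M,I] [MISS #1: write from I]
Op 2: C2 read [C2 read: already in M, no change] -> [I,I,M,I] [hit: read from M]
Op 3: C1 read [C1 read from I: others=['C2=M'] -> C1=S, others downsized to S] -> [I,S,S,I] [MISS #2: read from I]
Op 4: C2 read [C2 read: already in S, no change] -> [I,S,S,I] [hit: read from S]
Op 5: C0 read [C0 read from I: others=['C1=S', 'C2=S'] -> C0=S, others downsized to S] -> [S,S,S,I] [MISS #3: read from I]
Op 6: C0 write [C0 write: invalidate ['C1=S', 'C2=S'] -> C0=M] -> [M,I,I,I] [MISS #4: write from S]
Op 7: C1 write [C1 write: invalidate ['C0=M'] -> C1=M] -> [I,M,I,I] [MISS #5: write from I]
Op 8: C0 read [C0 read from I: others=['C1=M'] -> C0=S, others downsized to S] -> [S,S,I,I] [MISS #6: read from I]
Op 9: C3 read [C3 read from I: others=['C0=S', 'C1=S'] -> C3=S, others downsized to S] -> [S,S,I,S] [MISS #7: read from I]

Answer: 7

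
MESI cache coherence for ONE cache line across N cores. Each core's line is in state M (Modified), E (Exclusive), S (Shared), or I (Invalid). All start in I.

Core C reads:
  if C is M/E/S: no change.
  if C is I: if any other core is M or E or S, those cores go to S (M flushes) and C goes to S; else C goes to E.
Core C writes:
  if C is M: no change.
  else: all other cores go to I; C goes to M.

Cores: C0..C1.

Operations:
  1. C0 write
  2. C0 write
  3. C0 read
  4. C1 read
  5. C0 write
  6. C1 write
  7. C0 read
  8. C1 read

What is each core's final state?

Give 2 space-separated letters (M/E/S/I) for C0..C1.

Op 1: C0 write [C0 write: invalidate none -> C0=M] -> [M,I]
Op 2: C0 write [C0 write: already M (modified), no change] -> [M,I]
Op 3: C0 read [C0 read: already in M, no change] -> [M,I]
Op 4: C1 read [C1 read from I: others=['C0=M'] -> C1=S, others downsized to S] -> [S,S]
Op 5: C0 write [C0 write: invalidate ['C1=S'] -> C0=M] -> [M,I]
Op 6: C1 write [C1 write: invalidate ['C0=M'] -> C1=M] -> [I,M]
Op 7: C0 read [C0 read from I: others=['C1=M'] -> C0=S, others downsized to S] -> [S,S]
Op 8: C1 read [C1 read: already in S, no change] -> [S,S]

Answer: S S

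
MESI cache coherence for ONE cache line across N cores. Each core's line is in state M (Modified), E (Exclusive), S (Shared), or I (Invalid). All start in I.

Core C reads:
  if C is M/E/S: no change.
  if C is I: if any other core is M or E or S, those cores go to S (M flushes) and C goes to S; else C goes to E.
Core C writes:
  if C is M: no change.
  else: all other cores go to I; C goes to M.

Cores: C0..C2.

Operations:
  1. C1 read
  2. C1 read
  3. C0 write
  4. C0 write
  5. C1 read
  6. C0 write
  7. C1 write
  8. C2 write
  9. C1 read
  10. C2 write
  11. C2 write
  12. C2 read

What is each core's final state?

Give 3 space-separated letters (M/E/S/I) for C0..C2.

Answer: I I M

Derivation:
Op 1: C1 read [C1 read from I: no other sharers -> C1=E (exclusive)] -> [I,E,I]
Op 2: C1 read [C1 read: already in E, no change] -> [I,E,I]
Op 3: C0 write [C0 write: invalidate ['C1=E'] -> C0=M] -> [M,I,I]
Op 4: C0 write [C0 write: already M (modified), no change] -> [M,I,I]
Op 5: C1 read [C1 read from I: others=['C0=M'] -> C1=S, others downsized to S] -> [S,S,I]
Op 6: C0 write [C0 write: invalidate ['C1=S'] -> C0=M] -> [M,I,I]
Op 7: C1 write [C1 write: invalidate ['C0=M'] -> C1=M] -> [I,M,I]
Op 8: C2 write [C2 write: invalidate ['C1=M'] -> C2=M] -> [I,I,M]
Op 9: C1 read [C1 read from I: others=['C2=M'] -> C1=S, others downsized to S] -> [I,S,S]
Op 10: C2 write [C2 write: invalidate ['C1=S'] -> C2=M] -> [I,I,M]
Op 11: C2 write [C2 write: already M (modified), no change] -> [I,I,M]
Op 12: C2 read [C2 read: already in M, no change] -> [I,I,M]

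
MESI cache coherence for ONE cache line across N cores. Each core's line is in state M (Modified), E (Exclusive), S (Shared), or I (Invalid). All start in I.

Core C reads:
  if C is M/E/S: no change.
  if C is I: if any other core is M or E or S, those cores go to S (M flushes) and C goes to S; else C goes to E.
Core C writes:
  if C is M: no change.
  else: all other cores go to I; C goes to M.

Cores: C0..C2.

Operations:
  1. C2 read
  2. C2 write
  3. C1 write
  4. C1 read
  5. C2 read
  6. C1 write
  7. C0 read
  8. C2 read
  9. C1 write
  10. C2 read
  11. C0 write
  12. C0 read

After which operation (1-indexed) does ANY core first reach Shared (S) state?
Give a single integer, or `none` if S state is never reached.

Op 1: C2 read [C2 read from I: no other sharers -> C2=E (exclusive)] -> [I,I,E]
Op 2: C2 write [C2 write: invalidate none -> C2=M] -> [I,I,M]
Op 3: C1 write [C1 write: invalidate ['C2=M'] -> C1=M] -> [I,M,I]
Op 4: C1 read [C1 read: already in M, no change] -> [I,M,I]
Op 5: C2 read [C2 read from I: others=['C1=M'] -> C2=S, others downsized to S] -> [I,S,S]
  -> First S state at op 5; remaining ops need not be traced.

Answer: 5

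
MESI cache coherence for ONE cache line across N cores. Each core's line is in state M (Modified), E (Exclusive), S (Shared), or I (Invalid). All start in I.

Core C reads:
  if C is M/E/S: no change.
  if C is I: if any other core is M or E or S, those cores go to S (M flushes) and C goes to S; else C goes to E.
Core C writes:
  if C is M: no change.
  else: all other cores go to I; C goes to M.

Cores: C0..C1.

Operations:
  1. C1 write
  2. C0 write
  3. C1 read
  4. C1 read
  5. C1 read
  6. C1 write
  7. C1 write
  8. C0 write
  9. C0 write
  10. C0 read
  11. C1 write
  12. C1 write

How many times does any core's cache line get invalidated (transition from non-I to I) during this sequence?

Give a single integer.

Answer: 4

Derivation:
Op 1: C1 write [C1 write: invalidate none -> C1=M] -> [I,M] (invalidations this op: 0; running total: 0)
Op 2: C0 write [C0 write: invalidate ['C1=M'] -> C0=M] -> [M,I] (invalidations this op: 1; running total: 1)
Op 3: C1 read [C1 read from I: others=['C0=M'] -> C1=S, others downsized to S] -> [S,S] (invalidations this op: 0; running total: 1)
Op 4: C1 read [C1 read: already in S, no change] -> [S,S] (invalidations this op: 0; running total: 1)
Op 5: C1 read [C1 read: already in S, no change] -> [S,S] (invalidations this op: 0; running total: 1)
Op 6: C1 write [C1 write: invalidate ['C0=S'] -> C1=M] -> [I,M] (invalidations this op: 1; running total: 2)
Op 7: C1 write [C1 write: already M (modified), no change] -> [I,M] (invalidations this op: 0; running total: 2)
Op 8: C0 write [C0 write: invalidate ['C1=M'] -> C0=M] -> [M,I] (invalidations this op: 1; running total: 3)
Op 9: C0 write [C0 write: already M (modified), no change] -> [M,I] (invalidations this op: 0; running total: 3)
Op 10: C0 read [C0 read: already in M, no change] -> [M,I] (invalidations this op: 0; running total: 3)
Op 11: C1 write [C1 write: invalidate ['C0=M'] -> C1=M] -> [I,M] (invalidations this op: 1; running total: 4)
Op 12: C1 write [C1 write: already M (modified), no change] -> [I,M] (invalidations this op: 0; running total: 4)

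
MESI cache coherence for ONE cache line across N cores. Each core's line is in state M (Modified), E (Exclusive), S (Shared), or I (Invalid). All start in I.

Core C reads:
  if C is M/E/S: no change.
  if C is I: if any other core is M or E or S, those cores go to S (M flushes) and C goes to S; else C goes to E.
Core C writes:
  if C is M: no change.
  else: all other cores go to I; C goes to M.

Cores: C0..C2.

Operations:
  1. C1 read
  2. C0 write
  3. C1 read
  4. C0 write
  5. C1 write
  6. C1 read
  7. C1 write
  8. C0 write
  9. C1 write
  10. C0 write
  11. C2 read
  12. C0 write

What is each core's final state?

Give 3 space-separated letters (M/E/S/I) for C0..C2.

Answer: M I I

Derivation:
Op 1: C1 read [C1 read from I: no other sharers -> C1=E (exclusive)] -> [I,E,I]
Op 2: C0 write [C0 write: invalidate ['C1=E'] -> C0=M] -> [M,I,I]
Op 3: C1 read [C1 read from I: others=['C0=M'] -> C1=S, others downsized to S] -> [S,S,I]
Op 4: C0 write [C0 write: invalidate ['C1=S'] -> C0=M] -> [M,I,I]
Op 5: C1 write [C1 write: invalidate ['C0=M'] -> C1=M] -> [I,M,I]
Op 6: C1 read [C1 read: already in M, no change] -> [I,M,I]
Op 7: C1 write [C1 write: already M (modified), no change] -> [I,M,I]
Op 8: C0 write [C0 write: invalidate ['C1=M'] -> C0=M] -> [M,I,I]
Op 9: C1 write [C1 write: invalidate ['C0=M'] -> C1=M] -> [I,M,I]
Op 10: C0 write [C0 write: invalidate ['C1=M'] -> C0=M] -> [M,I,I]
Op 11: C2 read [C2 read from I: others=['C0=M'] -> C2=S, others downsized to S] -> [S,I,S]
Op 12: C0 write [C0 write: invalidate ['C2=S'] -> C0=M] -> [M,I,I]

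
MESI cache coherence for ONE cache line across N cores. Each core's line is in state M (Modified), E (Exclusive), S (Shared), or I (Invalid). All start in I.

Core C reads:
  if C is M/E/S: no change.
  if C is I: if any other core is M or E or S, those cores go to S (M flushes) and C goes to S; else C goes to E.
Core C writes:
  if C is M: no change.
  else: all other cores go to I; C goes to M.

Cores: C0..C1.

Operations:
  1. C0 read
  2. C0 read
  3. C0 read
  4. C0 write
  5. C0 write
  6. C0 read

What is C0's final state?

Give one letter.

Answer: M

Derivation:
Op 1: C0 read [C0 read from I: no other sharers -> C0=E (exclusive)] -> [E,I]
Op 2: C0 read [C0 read: already in E, no change] -> [E,I]
Op 3: C0 read [C0 read: already in E, no change] -> [E,I]
Op 4: C0 write [C0 write: invalidate none -> C0=M] -> [M,I]
Op 5: C0 write [C0 write: already M (modified), no change] -> [M,I]
Op 6: C0 read [C0 read: already in M, no change] -> [M,I]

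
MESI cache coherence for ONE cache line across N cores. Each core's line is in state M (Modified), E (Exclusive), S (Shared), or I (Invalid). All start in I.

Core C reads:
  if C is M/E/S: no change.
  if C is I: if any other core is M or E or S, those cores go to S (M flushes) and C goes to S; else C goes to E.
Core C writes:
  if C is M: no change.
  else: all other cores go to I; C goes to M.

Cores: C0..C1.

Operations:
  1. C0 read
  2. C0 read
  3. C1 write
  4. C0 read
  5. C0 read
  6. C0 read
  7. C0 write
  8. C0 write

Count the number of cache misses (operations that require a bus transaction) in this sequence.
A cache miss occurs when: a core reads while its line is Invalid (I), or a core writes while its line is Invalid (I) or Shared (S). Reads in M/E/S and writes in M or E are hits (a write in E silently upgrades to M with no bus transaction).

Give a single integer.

Op 1: C0 read [C0 read from I: no other sharers -> C0=E (exclusive)] -> [E,I] [MISS #1: read from I]
Op 2: C0 read [C0 read: already in E, no change] -> [E,I] [hit: read from E]
Op 3: C1 write [C1 write: invalidate ['C0=E'] -> C1=M] -> [I,M] [MISS #2: write from I]
Op 4: C0 read [C0 read from I: others=['C1=M'] -> C0=S, others downsized to S] -> [S,S] [MISS #3: read from I]
Op 5: C0 read [C0 read: already in S, no change] -> [S,S] [hit: read from S]
Op 6: C0 read [C0 read: already in S, no change] -> [S,S] [hit: read from S]
Op 7: C0 write [C0 write: invalidate ['C1=S'] -> C0=M] -> [M,I] [MISS #4: write from S]
Op 8: C0 write [C0 write: already M (modified), no change] -> [M,I] [hit: write from M]

Answer: 4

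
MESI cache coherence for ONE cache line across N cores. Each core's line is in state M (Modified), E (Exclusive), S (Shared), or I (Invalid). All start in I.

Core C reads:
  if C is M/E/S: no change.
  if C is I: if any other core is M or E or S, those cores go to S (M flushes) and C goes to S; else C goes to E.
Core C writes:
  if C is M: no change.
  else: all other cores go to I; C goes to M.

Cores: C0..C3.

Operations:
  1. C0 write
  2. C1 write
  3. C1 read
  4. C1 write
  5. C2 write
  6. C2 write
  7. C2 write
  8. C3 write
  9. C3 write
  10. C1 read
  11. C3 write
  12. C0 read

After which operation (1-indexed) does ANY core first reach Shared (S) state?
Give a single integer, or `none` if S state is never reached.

Op 1: C0 write [C0 write: invalidate none -> C0=M] -> [M,I,I,I]
Op 2: C1 write [C1 write: invalidate ['C0=M'] -> C1=M] -> [I,M,I,I]
Op 3: C1 read [C1 read: already in M, no change] -> [I,M,I,I]
Op 4: C1 write [C1 write: already M (modified), no change] -> [I,M,I,I]
Op 5: C2 write [C2 write: invalidate ['C1=M'] -> C2=M] -> [I,I,M,I]
Op 6: C2 write [C2 write: already M (modified), no change] -> [I,I,M,I]
Op 7: C2 write [C2 write: already M (modified), no change] -> [I,I,M,I]
Op 8: C3 write [C3 write: invalidate ['C2=M'] -> C3=M] -> [I,I,I,M]
Op 9: C3 write [C3 write: already M (modified), no change] -> [I,I,I,M]
Op 10: C1 read [C1 read from I: others=['C3=M'] -> C1=S, others downsized to S] -> [I,S,I,S]
  -> First S state at op 10; remaining ops need not be traced.

Answer: 10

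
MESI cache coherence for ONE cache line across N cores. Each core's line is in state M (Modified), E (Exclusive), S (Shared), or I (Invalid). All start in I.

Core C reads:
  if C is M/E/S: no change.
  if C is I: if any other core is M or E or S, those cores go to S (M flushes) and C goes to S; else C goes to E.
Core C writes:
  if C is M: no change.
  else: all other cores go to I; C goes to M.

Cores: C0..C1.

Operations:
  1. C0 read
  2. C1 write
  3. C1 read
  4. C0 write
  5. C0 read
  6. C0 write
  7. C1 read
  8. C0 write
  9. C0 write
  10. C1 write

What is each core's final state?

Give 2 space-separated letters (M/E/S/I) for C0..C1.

Op 1: C0 read [C0 read from I: no other sharers -> C0=E (exclusive)] -> [E,I]
Op 2: C1 write [C1 write: invalidate ['C0=E'] -> C1=M] -> [I,M]
Op 3: C1 read [C1 read: already in M, no change] -> [I,M]
Op 4: C0 write [C0 write: invalidate ['C1=M'] -> C0=M] -> [M,I]
Op 5: C0 read [C0 read: already in M, no change] -> [M,I]
Op 6: C0 write [C0 write: already M (modified), no change] -> [M,I]
Op 7: C1 read [C1 read from I: others=['C0=M'] -> C1=S, others downsized to S] -> [S,S]
Op 8: C0 write [C0 write: invalidate ['C1=S'] -> C0=M] -> [M,I]
Op 9: C0 write [C0 write: already M (modified), no change] -> [M,I]
Op 10: C1 write [C1 write: invalidate ['C0=M'] -> C1=M] -> [I,M]

Answer: I M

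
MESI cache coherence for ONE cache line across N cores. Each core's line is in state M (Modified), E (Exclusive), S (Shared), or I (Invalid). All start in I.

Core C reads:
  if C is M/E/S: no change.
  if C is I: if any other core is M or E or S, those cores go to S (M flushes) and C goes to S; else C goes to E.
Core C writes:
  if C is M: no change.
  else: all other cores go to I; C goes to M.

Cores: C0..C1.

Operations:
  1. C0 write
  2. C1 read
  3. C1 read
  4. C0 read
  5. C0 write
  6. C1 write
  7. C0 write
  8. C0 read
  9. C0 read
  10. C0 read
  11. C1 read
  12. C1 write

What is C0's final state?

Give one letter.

Answer: I

Derivation:
Op 1: C0 write [C0 write: invalidate none -> C0=M] -> [M,I]
Op 2: C1 read [C1 read from I: others=['C0=M'] -> C1=S, others downsized to S] -> [S,S]
Op 3: C1 read [C1 read: already in S, no change] -> [S,S]
Op 4: C0 read [C0 read: already in S, no change] -> [S,S]
Op 5: C0 write [C0 write: invalidate ['C1=S'] -> C0=M] -> [M,I]
Op 6: C1 write [C1 write: invalidate ['C0=M'] -> C1=M] -> [I,M]
Op 7: C0 write [C0 write: invalidate ['C1=M'] -> C0=M] -> [M,I]
Op 8: C0 read [C0 read: already in M, no change] -> [M,I]
Op 9: C0 read [C0 read: already in M, no change] -> [M,I]
Op 10: C0 read [C0 read: already in M, no change] -> [M,I]
Op 11: C1 read [C1 read from I: others=['C0=M'] -> C1=S, others downsized to S] -> [S,S]
Op 12: C1 write [C1 write: invalidate ['C0=S'] -> C1=M] -> [I,M]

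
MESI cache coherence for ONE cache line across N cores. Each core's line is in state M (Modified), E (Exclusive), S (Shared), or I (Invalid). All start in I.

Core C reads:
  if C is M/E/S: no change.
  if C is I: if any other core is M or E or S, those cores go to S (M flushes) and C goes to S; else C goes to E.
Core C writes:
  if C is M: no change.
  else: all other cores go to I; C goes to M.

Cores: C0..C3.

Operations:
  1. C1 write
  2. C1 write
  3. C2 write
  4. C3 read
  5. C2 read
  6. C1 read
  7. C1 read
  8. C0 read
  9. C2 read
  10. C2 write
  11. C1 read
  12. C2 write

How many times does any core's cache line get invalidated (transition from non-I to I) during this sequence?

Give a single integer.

Op 1: C1 write [C1 write: invalidate none -> C1=M] -> [I,M,I,I] (invalidations this op: 0; running total: 0)
Op 2: C1 write [C1 write: already M (modified), no change] -> [I,M,I,I] (invalidations this op: 0; running total: 0)
Op 3: C2 write [C2 write: invalidate ['C1=M'] -> C2=M] -> [I,I,M,I] (invalidations this op: 1; running total: 1)
Op 4: C3 read [C3 read from I: others=['C2=M'] -> C3=S, others downsized to S] -> [I,I,S,S] (invalidations this op: 0; running total: 1)
Op 5: C2 read [C2 read: already in S, no change] -> [I,I,S,S] (invalidations this op: 0; running total: 1)
Op 6: C1 read [C1 read from I: others=['C2=S', 'C3=S'] -> C1=S, others downsized to S] -> [I,S,S,S] (invalidations this op: 0; running total: 1)
Op 7: C1 read [C1 read: already in S, no change] -> [I,S,S,S] (invalidations this op: 0; running total: 1)
Op 8: C0 read [C0 read from I: others=['C1=S', 'C2=S', 'C3=S'] -> C0=S, others downsized to S] -> [S,S,S,S] (invalidations this op: 0; running total: 1)
Op 9: C2 read [C2 read: already in S, no change] -> [S,S,S,S] (invalidations this op: 0; running total: 1)
Op 10: C2 write [C2 write: invalidate ['C0=S', 'C1=S', 'C3=S'] -> C2=M] -> [I,I,M,I] (invalidations this op: 3; running total: 4)
Op 11: C1 read [C1 read from I: others=['C2=M'] -> C1=S, others downsized to S] -> [I,S,S,I] (invalidations this op: 0; running total: 4)
Op 12: C2 write [C2 write: invalidate ['C1=S'] -> C2=M] -> [I,I,M,I] (invalidations this op: 1; running total: 5)

Answer: 5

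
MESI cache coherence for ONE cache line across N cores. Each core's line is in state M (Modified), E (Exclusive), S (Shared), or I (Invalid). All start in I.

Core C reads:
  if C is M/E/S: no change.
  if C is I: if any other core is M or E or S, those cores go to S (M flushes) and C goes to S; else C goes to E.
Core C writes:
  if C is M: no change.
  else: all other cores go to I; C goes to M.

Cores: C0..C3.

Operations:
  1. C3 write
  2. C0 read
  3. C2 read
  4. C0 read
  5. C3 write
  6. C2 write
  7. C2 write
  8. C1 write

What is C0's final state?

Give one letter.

Op 1: C3 write [C3 write: invalidate none -> C3=M] -> [I,I,I,M]
Op 2: C0 read [C0 read from I: others=['C3=M'] -> C0=S, others downsized to S] -> [S,I,I,S]
Op 3: C2 read [C2 read from I: others=['C0=S', 'C3=S'] -> C2=S, others downsized to S] -> [S,I,S,S]
Op 4: C0 read [C0 read: already in S, no change] -> [S,I,S,S]
Op 5: C3 write [C3 write: invalidate ['C0=S', 'C2=S'] -> C3=M] -> [I,I,I,M]
Op 6: C2 write [C2 write: invalidate ['C3=M'] -> C2=M] -> [I,I,M,I]
Op 7: C2 write [C2 write: already M (modified), no change] -> [I,I,M,I]
Op 8: C1 write [C1 write: invalidate ['C2=M'] -> C1=M] -> [I,M,I,I]

Answer: I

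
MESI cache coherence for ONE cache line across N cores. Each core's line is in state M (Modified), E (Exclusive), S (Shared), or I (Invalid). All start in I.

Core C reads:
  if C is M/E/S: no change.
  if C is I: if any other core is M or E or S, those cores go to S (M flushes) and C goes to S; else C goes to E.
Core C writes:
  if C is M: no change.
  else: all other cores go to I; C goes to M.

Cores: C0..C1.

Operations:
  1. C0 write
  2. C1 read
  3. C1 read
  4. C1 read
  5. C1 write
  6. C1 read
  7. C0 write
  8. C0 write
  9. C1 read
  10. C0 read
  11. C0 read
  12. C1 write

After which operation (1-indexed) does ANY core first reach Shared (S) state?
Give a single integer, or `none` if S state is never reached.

Answer: 2

Derivation:
Op 1: C0 write [C0 write: invalidate none -> C0=M] -> [M,I]
Op 2: C1 read [C1 read from I: others=['C0=M'] -> C1=S, others downsized to S] -> [S,S]
  -> First S state at op 2; remaining ops need not be traced.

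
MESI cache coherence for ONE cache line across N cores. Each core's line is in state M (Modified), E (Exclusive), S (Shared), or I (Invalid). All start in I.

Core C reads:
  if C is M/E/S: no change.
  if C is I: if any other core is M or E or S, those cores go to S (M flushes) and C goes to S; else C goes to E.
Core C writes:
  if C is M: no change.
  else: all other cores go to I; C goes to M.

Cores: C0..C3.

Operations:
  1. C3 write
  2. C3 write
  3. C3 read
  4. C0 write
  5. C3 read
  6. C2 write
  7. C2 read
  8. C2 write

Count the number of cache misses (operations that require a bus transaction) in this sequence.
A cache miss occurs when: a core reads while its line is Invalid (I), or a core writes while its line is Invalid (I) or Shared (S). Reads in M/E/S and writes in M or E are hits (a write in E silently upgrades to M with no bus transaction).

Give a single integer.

Answer: 4

Derivation:
Op 1: C3 write [C3 write: invalidate none -> C3=M] -> [I,I,I,M] [MISS #1: write from I]
Op 2: C3 write [C3 write: already M (modified), no change] -> [I,I,I,M] [hit: write from M]
Op 3: C3 read [C3 read: already in M, no change] -> [I,I,I,M] [hit: read from M]
Op 4: C0 write [C0 write: invalidate ['C3=M'] -> C0=M] -> [M,I,I,I] [MISS #2: write from I]
Op 5: C3 read [C3 read from I: others=['C0=M'] -> C3=S, others downsized to S] -> [S,I,I,S] [MISS #3: read from I]
Op 6: C2 write [C2 write: invalidate ['C0=S', 'C3=S'] -> C2=M] -> [I,I,M,I] [MISS #4: write from I]
Op 7: C2 read [C2 read: already in M, no change] -> [I,I,M,I] [hit: read from M]
Op 8: C2 write [C2 write: already M (modified), no change] -> [I,I,M,I] [hit: write from M]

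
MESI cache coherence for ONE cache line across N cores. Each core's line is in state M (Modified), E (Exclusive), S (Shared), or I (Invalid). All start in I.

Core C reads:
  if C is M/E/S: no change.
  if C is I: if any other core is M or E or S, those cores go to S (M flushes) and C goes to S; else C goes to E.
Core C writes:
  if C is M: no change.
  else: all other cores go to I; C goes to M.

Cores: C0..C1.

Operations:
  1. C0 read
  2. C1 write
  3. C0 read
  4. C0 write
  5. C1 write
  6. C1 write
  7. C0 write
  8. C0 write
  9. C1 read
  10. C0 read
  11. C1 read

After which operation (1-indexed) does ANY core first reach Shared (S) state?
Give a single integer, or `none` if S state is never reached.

Answer: 3

Derivation:
Op 1: C0 read [C0 read from I: no other sharers -> C0=E (exclusive)] -> [E,I]
Op 2: C1 write [C1 write: invalidate ['C0=E'] -> C1=M] -> [I,M]
Op 3: C0 read [C0 read from I: others=['C1=M'] -> C0=S, others downsized to S] -> [S,S]
  -> First S state at op 3; remaining ops need not be traced.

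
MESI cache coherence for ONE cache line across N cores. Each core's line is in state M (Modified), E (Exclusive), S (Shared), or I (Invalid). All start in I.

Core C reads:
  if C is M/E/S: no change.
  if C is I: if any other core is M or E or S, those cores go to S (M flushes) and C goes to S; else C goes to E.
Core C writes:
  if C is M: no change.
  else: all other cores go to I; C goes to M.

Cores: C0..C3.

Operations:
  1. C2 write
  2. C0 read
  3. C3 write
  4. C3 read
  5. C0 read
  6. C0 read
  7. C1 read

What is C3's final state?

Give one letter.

Op 1: C2 write [C2 write: invalidate none -> C2=M] -> [I,I,M,I]
Op 2: C0 read [C0 read from I: others=['C2=M'] -> C0=S, others downsized to S] -> [S,I,S,I]
Op 3: C3 write [C3 write: invalidate ['C0=S', 'C2=S'] -> C3=M] -> [I,I,I,M]
Op 4: C3 read [C3 read: already in M, no change] -> [I,I,I,M]
Op 5: C0 read [C0 read from I: others=['C3=M'] -> C0=S, others downsized to S] -> [S,I,I,S]
Op 6: C0 read [C0 read: already in S, no change] -> [S,I,I,S]
Op 7: C1 read [C1 read from I: others=['C0=S', 'C3=S'] -> C1=S, others downsized to S] -> [S,S,I,S]

Answer: S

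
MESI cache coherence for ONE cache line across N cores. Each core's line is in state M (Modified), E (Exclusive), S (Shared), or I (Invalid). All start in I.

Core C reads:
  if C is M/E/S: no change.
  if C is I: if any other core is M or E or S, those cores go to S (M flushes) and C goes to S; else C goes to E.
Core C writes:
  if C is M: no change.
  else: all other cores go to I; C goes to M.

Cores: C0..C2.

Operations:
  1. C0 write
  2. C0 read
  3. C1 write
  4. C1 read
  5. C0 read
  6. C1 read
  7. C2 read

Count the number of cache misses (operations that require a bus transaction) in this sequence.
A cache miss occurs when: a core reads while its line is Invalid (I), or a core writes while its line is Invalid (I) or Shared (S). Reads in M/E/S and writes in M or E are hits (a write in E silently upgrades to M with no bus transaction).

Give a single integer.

Op 1: C0 write [C0 write: invalidate none -> C0=M] -> [M,I,I] [MISS #1: write from I]
Op 2: C0 read [C0 read: already in M, no change] -> [M,I,I] [hit: read from M]
Op 3: C1 write [C1 write: invalidate ['C0=M'] -> C1=M] -> [I,M,I] [MISS #2: write from I]
Op 4: C1 read [C1 read: already in M, no change] -> [I,M,I] [hit: read from M]
Op 5: C0 read [C0 read from I: others=['C1=M'] -> C0=S, others downsized to S] -> [S,S,I] [MISS #3: read from I]
Op 6: C1 read [C1 read: already in S, no change] -> [S,S,I] [hit: read from S]
Op 7: C2 read [C2 read from I: others=['C0=S', 'C1=S'] -> C2=S, others downsized to S] -> [S,S,S] [MISS #4: read from I]

Answer: 4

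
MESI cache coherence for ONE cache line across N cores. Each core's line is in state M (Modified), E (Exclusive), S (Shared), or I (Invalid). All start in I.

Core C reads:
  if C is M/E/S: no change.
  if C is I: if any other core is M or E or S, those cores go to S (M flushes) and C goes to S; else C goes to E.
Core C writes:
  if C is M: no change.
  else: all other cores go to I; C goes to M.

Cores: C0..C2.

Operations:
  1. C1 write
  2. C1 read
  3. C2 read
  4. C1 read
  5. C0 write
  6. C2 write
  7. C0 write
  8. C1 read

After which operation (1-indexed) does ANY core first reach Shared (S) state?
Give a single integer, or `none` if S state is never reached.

Op 1: C1 write [C1 write: invalidate none -> C1=M] -> [I,M,I]
Op 2: C1 read [C1 read: already in M, no change] -> [I,M,I]
Op 3: C2 read [C2 read from I: others=['C1=M'] -> C2=S, others downsized to S] -> [I,S,S]
  -> First S state at op 3; remaining ops need not be traced.

Answer: 3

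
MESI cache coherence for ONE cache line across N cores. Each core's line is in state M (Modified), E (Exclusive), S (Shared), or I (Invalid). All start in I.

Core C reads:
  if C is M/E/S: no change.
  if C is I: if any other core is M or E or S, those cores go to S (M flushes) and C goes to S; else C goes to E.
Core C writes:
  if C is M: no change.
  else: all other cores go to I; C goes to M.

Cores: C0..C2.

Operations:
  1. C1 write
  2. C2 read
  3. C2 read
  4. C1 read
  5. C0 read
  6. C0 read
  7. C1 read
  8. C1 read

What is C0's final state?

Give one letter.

Op 1: C1 write [C1 write: invalidate none -> C1=M] -> [I,M,I]
Op 2: C2 read [C2 read from I: others=['C1=M'] -> C2=S, others downsized to S] -> [I,S,S]
Op 3: C2 read [C2 read: already in S, no change] -> [I,S,S]
Op 4: C1 read [C1 read: already in S, no change] -> [I,S,S]
Op 5: C0 read [C0 read from I: others=['C1=S', 'C2=S'] -> C0=S, others downsized to S] -> [S,S,S]
Op 6: C0 read [C0 read: already in S, no change] -> [S,S,S]
Op 7: C1 read [C1 read: already in S, no change] -> [S,S,S]
Op 8: C1 read [C1 read: already in S, no change] -> [S,S,S]

Answer: S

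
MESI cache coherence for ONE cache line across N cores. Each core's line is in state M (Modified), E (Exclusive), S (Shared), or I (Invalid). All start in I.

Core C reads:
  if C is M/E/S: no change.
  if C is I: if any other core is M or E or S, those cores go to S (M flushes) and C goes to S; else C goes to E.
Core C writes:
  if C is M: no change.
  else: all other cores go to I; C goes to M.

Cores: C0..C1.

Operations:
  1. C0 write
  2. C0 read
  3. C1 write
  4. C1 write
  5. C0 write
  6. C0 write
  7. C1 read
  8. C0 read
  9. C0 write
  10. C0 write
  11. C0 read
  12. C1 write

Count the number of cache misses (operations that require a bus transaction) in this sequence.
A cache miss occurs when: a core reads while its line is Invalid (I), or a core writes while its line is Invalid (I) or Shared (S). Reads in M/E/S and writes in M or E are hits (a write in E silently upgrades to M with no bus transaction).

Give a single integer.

Answer: 6

Derivation:
Op 1: C0 write [C0 write: invalidate none -> C0=M] -> [M,I] [MISS #1: write from I]
Op 2: C0 read [C0 read: already in M, no change] -> [M,I] [hit: read from M]
Op 3: C1 write [C1 write: invalidate ['C0=M'] -> C1=M] -> [I,M] [MISS #2: write from I]
Op 4: C1 write [C1 write: already M (modified), no change] -> [I,M] [hit: write from M]
Op 5: C0 write [C0 write: invalidate ['C1=M'] -> C0=M] -> [M,I] [MISS #3: write from I]
Op 6: C0 write [C0 write: already M (modified), no change] -> [M,I] [hit: write from M]
Op 7: C1 read [C1 read from I: others=['C0=M'] -> C1=S, others downsized to S] -> [S,S] [MISS #4: read from I]
Op 8: C0 read [C0 read: already in S, no change] -> [S,S] [hit: read from S]
Op 9: C0 write [C0 write: invalidate ['C1=S'] -> C0=M] -> [M,I] [MISS #5: write from S]
Op 10: C0 write [C0 write: already M (modified), no change] -> [M,I] [hit: write from M]
Op 11: C0 read [C0 read: already in M, no change] -> [M,I] [hit: read from M]
Op 12: C1 write [C1 write: invalidate ['C0=M'] -> C1=M] -> [I,M] [MISS #6: write from I]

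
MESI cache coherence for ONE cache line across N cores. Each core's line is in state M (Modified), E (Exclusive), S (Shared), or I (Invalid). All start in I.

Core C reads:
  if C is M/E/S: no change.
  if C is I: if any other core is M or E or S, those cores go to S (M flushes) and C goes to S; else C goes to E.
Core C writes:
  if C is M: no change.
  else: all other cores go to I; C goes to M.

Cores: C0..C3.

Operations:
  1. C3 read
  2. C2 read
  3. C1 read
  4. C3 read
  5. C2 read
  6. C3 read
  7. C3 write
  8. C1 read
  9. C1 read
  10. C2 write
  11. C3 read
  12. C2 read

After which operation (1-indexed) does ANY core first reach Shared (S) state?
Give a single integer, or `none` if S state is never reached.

Answer: 2

Derivation:
Op 1: C3 read [C3 read from I: no other sharers -> C3=E (exclusive)] -> [I,I,I,E]
Op 2: C2 read [C2 read from I: others=['C3=E'] -> C2=S, others downsized to S] -> [I,I,S,S]
  -> First S state at op 2; remaining ops need not be traced.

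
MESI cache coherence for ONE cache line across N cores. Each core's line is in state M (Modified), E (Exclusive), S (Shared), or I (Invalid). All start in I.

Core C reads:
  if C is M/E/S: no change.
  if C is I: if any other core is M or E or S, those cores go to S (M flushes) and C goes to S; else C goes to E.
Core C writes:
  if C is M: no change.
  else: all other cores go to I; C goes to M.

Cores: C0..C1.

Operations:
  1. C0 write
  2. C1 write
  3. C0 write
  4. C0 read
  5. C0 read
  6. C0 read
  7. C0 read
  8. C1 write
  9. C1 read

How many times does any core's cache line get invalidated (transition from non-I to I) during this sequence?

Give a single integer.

Op 1: C0 write [C0 write: invalidate none -> C0=M] -> [M,I] (invalidations this op: 0; running total: 0)
Op 2: C1 write [C1 write: invalidate ['C0=M'] -> C1=M] -> [I,M] (invalidations this op: 1; running total: 1)
Op 3: C0 write [C0 write: invalidate ['C1=M'] -> C0=M] -> [M,I] (invalidations this op: 1; running total: 2)
Op 4: C0 read [C0 read: already in M, no change] -> [M,I] (invalidations this op: 0; running total: 2)
Op 5: C0 read [C0 read: already in M, no change] -> [M,I] (invalidations this op: 0; running total: 2)
Op 6: C0 read [C0 read: already in M, no change] -> [M,I] (invalidations this op: 0; running total: 2)
Op 7: C0 read [C0 read: already in M, no change] -> [M,I] (invalidations this op: 0; running total: 2)
Op 8: C1 write [C1 write: invalidate ['C0=M'] -> C1=M] -> [I,M] (invalidations this op: 1; running total: 3)
Op 9: C1 read [C1 read: already in M, no change] -> [I,M] (invalidations this op: 0; running total: 3)

Answer: 3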